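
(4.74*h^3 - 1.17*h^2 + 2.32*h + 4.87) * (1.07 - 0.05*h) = -0.237*h^4 + 5.1303*h^3 - 1.3679*h^2 + 2.2389*h + 5.2109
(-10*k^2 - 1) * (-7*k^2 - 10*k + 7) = 70*k^4 + 100*k^3 - 63*k^2 + 10*k - 7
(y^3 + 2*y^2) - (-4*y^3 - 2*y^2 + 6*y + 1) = 5*y^3 + 4*y^2 - 6*y - 1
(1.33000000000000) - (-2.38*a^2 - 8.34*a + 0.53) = 2.38*a^2 + 8.34*a + 0.8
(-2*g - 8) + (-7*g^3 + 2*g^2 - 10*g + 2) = -7*g^3 + 2*g^2 - 12*g - 6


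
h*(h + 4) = h^2 + 4*h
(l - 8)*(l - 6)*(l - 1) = l^3 - 15*l^2 + 62*l - 48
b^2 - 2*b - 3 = (b - 3)*(b + 1)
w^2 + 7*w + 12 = (w + 3)*(w + 4)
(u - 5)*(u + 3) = u^2 - 2*u - 15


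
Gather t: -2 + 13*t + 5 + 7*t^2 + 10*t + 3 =7*t^2 + 23*t + 6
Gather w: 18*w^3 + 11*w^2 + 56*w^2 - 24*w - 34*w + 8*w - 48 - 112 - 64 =18*w^3 + 67*w^2 - 50*w - 224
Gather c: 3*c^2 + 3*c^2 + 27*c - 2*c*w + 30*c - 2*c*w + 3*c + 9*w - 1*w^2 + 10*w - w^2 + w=6*c^2 + c*(60 - 4*w) - 2*w^2 + 20*w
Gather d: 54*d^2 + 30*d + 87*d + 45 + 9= 54*d^2 + 117*d + 54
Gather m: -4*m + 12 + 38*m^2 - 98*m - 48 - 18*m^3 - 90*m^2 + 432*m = -18*m^3 - 52*m^2 + 330*m - 36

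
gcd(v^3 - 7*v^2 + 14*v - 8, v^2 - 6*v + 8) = v^2 - 6*v + 8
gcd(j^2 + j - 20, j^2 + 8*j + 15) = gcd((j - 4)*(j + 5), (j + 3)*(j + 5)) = j + 5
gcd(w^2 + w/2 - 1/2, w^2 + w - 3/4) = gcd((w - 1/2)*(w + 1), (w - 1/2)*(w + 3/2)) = w - 1/2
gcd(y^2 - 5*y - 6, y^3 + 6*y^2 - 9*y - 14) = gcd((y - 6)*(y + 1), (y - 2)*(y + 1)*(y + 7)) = y + 1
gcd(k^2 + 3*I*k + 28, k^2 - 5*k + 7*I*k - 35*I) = k + 7*I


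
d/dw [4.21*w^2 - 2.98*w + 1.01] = 8.42*w - 2.98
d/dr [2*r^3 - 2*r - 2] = 6*r^2 - 2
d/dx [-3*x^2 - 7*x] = -6*x - 7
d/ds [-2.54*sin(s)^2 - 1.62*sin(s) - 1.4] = -(5.08*sin(s) + 1.62)*cos(s)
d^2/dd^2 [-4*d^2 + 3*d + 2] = -8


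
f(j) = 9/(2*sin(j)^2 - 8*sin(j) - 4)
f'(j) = 9*(-4*sin(j)*cos(j) + 8*cos(j))/(2*sin(j)^2 - 8*sin(j) - 4)^2 = 9*(2 - sin(j))*cos(j)/(4*sin(j) + cos(j)^2 + 1)^2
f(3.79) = 5.77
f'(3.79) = -30.67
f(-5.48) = -1.03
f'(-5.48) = 0.42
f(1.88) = -0.92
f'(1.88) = -0.12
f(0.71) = -1.08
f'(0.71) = 0.53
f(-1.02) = 2.11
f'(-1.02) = 2.95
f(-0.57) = 10.01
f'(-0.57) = 95.14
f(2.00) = -0.94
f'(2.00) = -0.18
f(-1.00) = 2.17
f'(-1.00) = 3.21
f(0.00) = -2.25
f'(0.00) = 4.50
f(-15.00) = 4.39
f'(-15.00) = -17.28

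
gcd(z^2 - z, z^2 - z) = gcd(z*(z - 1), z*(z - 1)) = z^2 - z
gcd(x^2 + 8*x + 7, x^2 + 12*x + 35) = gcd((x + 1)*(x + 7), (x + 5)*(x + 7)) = x + 7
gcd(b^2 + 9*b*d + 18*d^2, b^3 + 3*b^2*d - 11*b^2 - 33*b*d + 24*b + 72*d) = b + 3*d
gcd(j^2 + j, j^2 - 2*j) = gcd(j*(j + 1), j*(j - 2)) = j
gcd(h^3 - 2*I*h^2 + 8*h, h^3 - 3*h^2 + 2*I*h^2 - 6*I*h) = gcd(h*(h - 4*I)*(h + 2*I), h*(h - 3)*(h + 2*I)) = h^2 + 2*I*h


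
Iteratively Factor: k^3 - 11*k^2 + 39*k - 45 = (k - 3)*(k^2 - 8*k + 15) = (k - 5)*(k - 3)*(k - 3)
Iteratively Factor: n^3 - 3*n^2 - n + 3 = (n - 3)*(n^2 - 1) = (n - 3)*(n - 1)*(n + 1)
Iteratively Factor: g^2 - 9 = (g - 3)*(g + 3)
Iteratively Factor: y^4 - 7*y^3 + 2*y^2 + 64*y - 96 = (y - 4)*(y^3 - 3*y^2 - 10*y + 24) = (y - 4)^2*(y^2 + y - 6) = (y - 4)^2*(y + 3)*(y - 2)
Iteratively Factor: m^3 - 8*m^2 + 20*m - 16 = (m - 4)*(m^2 - 4*m + 4) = (m - 4)*(m - 2)*(m - 2)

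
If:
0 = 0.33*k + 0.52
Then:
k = -1.58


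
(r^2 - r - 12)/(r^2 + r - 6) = (r - 4)/(r - 2)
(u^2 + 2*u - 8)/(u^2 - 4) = (u + 4)/(u + 2)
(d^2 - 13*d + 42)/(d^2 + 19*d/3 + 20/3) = 3*(d^2 - 13*d + 42)/(3*d^2 + 19*d + 20)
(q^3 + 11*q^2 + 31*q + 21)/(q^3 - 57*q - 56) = (q + 3)/(q - 8)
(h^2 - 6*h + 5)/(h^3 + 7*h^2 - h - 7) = (h - 5)/(h^2 + 8*h + 7)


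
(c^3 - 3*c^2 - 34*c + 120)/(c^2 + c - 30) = c - 4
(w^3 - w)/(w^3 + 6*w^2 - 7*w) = (w + 1)/(w + 7)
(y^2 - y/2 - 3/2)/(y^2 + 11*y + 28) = (2*y^2 - y - 3)/(2*(y^2 + 11*y + 28))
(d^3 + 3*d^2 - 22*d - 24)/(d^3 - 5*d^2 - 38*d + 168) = (d + 1)/(d - 7)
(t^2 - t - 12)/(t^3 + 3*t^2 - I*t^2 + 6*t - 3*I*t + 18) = (t - 4)/(t^2 - I*t + 6)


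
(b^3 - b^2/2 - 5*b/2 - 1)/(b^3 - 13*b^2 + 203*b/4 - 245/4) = 2*(2*b^3 - b^2 - 5*b - 2)/(4*b^3 - 52*b^2 + 203*b - 245)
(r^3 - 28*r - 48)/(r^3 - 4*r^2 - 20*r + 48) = (r + 2)/(r - 2)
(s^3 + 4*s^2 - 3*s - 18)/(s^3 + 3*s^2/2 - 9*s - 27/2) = 2*(s^2 + s - 6)/(2*s^2 - 3*s - 9)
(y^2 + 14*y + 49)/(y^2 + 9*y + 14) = (y + 7)/(y + 2)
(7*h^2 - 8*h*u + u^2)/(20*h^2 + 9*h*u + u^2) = (7*h^2 - 8*h*u + u^2)/(20*h^2 + 9*h*u + u^2)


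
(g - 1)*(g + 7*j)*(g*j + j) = g^3*j + 7*g^2*j^2 - g*j - 7*j^2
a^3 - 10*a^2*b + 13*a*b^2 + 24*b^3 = (a - 8*b)*(a - 3*b)*(a + b)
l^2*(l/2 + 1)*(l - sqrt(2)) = l^4/2 - sqrt(2)*l^3/2 + l^3 - sqrt(2)*l^2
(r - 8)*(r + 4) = r^2 - 4*r - 32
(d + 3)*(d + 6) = d^2 + 9*d + 18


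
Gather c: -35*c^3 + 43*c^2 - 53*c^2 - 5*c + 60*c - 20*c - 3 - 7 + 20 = -35*c^3 - 10*c^2 + 35*c + 10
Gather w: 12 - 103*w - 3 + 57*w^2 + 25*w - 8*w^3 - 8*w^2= -8*w^3 + 49*w^2 - 78*w + 9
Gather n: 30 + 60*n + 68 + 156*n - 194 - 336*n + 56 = -120*n - 40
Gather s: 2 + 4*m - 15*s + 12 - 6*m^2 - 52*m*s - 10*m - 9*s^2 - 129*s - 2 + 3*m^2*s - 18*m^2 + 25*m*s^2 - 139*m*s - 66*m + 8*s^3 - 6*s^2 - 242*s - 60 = -24*m^2 - 72*m + 8*s^3 + s^2*(25*m - 15) + s*(3*m^2 - 191*m - 386) - 48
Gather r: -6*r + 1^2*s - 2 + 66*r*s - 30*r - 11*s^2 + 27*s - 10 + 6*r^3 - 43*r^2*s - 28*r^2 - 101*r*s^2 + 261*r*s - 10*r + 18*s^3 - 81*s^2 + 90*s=6*r^3 + r^2*(-43*s - 28) + r*(-101*s^2 + 327*s - 46) + 18*s^3 - 92*s^2 + 118*s - 12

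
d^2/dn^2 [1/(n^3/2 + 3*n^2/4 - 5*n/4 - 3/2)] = 8*(-3*(2*n + 1)*(2*n^3 + 3*n^2 - 5*n - 6) + (6*n^2 + 6*n - 5)^2)/(2*n^3 + 3*n^2 - 5*n - 6)^3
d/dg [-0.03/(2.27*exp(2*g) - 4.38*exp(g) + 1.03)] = (0.1362*exp(g) - 0.1314)*exp(g)/(2.27*exp(2*g) - 4.38*exp(g) + 1.03)^2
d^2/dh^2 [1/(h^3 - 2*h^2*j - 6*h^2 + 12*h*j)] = 2*(h*(-3*h + 2*j + 6)*(h^2 - 2*h*j - 6*h + 12*j) + (3*h^2 - 4*h*j - 12*h + 12*j)^2)/(h^3*(h^2 - 2*h*j - 6*h + 12*j)^3)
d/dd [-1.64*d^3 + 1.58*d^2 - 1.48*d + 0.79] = -4.92*d^2 + 3.16*d - 1.48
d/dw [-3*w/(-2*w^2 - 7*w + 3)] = 3*(-2*w^2 - 3)/(4*w^4 + 28*w^3 + 37*w^2 - 42*w + 9)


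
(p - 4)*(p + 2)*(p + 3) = p^3 + p^2 - 14*p - 24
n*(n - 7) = n^2 - 7*n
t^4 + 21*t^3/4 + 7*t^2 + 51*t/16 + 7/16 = (t + 1/4)*(t + 1/2)*(t + 1)*(t + 7/2)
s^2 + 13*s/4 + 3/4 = (s + 1/4)*(s + 3)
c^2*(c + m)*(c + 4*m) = c^4 + 5*c^3*m + 4*c^2*m^2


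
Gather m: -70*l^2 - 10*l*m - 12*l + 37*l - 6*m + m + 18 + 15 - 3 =-70*l^2 + 25*l + m*(-10*l - 5) + 30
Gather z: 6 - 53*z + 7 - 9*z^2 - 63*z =-9*z^2 - 116*z + 13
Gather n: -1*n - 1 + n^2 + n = n^2 - 1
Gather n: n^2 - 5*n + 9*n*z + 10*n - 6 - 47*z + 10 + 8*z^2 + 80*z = n^2 + n*(9*z + 5) + 8*z^2 + 33*z + 4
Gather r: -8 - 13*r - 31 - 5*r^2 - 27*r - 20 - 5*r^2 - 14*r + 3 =-10*r^2 - 54*r - 56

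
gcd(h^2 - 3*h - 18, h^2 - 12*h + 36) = h - 6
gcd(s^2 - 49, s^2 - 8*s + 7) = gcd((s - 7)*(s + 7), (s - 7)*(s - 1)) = s - 7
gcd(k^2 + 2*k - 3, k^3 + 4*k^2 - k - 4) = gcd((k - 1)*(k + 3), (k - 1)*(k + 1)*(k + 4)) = k - 1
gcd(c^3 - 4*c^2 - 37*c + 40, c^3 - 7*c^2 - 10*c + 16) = c^2 - 9*c + 8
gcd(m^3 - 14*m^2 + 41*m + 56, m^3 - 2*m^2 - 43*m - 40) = m^2 - 7*m - 8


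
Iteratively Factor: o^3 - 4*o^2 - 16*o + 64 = (o - 4)*(o^2 - 16) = (o - 4)*(o + 4)*(o - 4)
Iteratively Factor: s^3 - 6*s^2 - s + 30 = (s - 3)*(s^2 - 3*s - 10) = (s - 3)*(s + 2)*(s - 5)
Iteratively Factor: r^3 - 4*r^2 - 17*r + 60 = (r + 4)*(r^2 - 8*r + 15) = (r - 5)*(r + 4)*(r - 3)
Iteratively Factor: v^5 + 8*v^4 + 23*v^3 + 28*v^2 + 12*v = (v + 1)*(v^4 + 7*v^3 + 16*v^2 + 12*v) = (v + 1)*(v + 2)*(v^3 + 5*v^2 + 6*v) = (v + 1)*(v + 2)^2*(v^2 + 3*v) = (v + 1)*(v + 2)^2*(v + 3)*(v)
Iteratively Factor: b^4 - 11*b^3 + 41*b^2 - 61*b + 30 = (b - 5)*(b^3 - 6*b^2 + 11*b - 6) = (b - 5)*(b - 3)*(b^2 - 3*b + 2) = (b - 5)*(b - 3)*(b - 1)*(b - 2)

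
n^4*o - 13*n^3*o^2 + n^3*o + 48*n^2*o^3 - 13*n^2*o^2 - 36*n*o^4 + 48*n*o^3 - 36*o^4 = (n - 6*o)^2*(n - o)*(n*o + o)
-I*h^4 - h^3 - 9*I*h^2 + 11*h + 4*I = (h - 4*I)*(h + I)^2*(-I*h + 1)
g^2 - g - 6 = (g - 3)*(g + 2)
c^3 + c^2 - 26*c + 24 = (c - 4)*(c - 1)*(c + 6)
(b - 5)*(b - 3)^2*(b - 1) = b^4 - 12*b^3 + 50*b^2 - 84*b + 45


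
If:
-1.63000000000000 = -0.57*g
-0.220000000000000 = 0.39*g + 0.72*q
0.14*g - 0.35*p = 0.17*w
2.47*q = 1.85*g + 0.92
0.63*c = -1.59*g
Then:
No Solution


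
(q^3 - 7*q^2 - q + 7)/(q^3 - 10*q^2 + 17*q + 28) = (q - 1)/(q - 4)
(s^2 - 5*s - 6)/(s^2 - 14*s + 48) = (s + 1)/(s - 8)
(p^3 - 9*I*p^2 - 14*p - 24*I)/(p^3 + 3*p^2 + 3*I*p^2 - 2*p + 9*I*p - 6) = (p^2 - 10*I*p - 24)/(p^2 + p*(3 + 2*I) + 6*I)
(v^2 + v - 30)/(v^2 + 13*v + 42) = (v - 5)/(v + 7)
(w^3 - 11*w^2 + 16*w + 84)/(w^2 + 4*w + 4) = (w^2 - 13*w + 42)/(w + 2)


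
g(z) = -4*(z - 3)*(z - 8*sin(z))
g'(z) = -4*z - 4*(1 - 8*cos(z))*(z - 3) + 32*sin(z) = -4*z + 4*(z - 3)*(8*cos(z) - 1) + 32*sin(z)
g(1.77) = -29.87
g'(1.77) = 37.00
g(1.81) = -28.38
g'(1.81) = 37.63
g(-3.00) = -44.90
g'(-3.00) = 221.56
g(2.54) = -3.66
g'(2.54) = 21.93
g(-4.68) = -389.40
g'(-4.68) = 89.38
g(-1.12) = 100.21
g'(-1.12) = -65.28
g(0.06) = -4.94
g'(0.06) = -80.47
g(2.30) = -10.26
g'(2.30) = 32.39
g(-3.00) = -44.90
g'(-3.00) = 221.56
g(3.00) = 0.00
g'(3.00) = -7.48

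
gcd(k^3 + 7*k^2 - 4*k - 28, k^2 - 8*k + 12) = k - 2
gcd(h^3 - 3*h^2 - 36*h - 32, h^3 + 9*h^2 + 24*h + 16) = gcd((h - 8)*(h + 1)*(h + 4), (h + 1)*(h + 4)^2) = h^2 + 5*h + 4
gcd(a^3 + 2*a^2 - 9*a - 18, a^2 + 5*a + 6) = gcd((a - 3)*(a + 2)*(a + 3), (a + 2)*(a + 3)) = a^2 + 5*a + 6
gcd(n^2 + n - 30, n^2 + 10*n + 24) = n + 6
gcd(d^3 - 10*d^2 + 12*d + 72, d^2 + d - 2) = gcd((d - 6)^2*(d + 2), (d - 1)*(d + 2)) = d + 2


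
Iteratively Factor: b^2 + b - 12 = (b + 4)*(b - 3)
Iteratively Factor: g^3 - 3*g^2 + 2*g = (g - 2)*(g^2 - g) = (g - 2)*(g - 1)*(g)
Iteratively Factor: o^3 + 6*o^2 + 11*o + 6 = (o + 1)*(o^2 + 5*o + 6) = (o + 1)*(o + 3)*(o + 2)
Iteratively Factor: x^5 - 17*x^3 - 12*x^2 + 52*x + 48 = (x + 3)*(x^4 - 3*x^3 - 8*x^2 + 12*x + 16) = (x - 4)*(x + 3)*(x^3 + x^2 - 4*x - 4) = (x - 4)*(x + 2)*(x + 3)*(x^2 - x - 2) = (x - 4)*(x - 2)*(x + 2)*(x + 3)*(x + 1)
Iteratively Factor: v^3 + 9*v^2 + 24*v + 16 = (v + 4)*(v^2 + 5*v + 4) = (v + 4)^2*(v + 1)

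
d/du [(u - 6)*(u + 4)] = 2*u - 2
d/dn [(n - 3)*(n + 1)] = 2*n - 2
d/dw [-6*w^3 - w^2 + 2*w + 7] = -18*w^2 - 2*w + 2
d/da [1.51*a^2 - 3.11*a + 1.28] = 3.02*a - 3.11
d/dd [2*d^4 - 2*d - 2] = 8*d^3 - 2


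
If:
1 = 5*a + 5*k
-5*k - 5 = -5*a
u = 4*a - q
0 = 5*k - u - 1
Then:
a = 3/5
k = -2/5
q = 27/5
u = -3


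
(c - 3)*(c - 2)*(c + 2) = c^3 - 3*c^2 - 4*c + 12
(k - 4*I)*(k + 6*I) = k^2 + 2*I*k + 24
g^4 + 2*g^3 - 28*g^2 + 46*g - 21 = (g - 3)*(g - 1)^2*(g + 7)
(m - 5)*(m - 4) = m^2 - 9*m + 20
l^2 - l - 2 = (l - 2)*(l + 1)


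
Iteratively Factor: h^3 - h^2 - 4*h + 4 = (h - 1)*(h^2 - 4) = (h - 1)*(h + 2)*(h - 2)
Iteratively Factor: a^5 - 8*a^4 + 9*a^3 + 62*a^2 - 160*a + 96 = (a - 4)*(a^4 - 4*a^3 - 7*a^2 + 34*a - 24) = (a - 4)*(a + 3)*(a^3 - 7*a^2 + 14*a - 8) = (a - 4)*(a - 1)*(a + 3)*(a^2 - 6*a + 8) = (a - 4)*(a - 2)*(a - 1)*(a + 3)*(a - 4)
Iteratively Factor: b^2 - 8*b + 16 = (b - 4)*(b - 4)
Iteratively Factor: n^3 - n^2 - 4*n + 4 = (n - 1)*(n^2 - 4) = (n - 2)*(n - 1)*(n + 2)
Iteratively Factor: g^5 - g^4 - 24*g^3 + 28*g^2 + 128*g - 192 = (g - 2)*(g^4 + g^3 - 22*g^2 - 16*g + 96) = (g - 2)*(g + 3)*(g^3 - 2*g^2 - 16*g + 32) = (g - 4)*(g - 2)*(g + 3)*(g^2 + 2*g - 8) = (g - 4)*(g - 2)^2*(g + 3)*(g + 4)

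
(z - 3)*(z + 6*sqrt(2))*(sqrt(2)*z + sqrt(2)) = sqrt(2)*z^3 - 2*sqrt(2)*z^2 + 12*z^2 - 24*z - 3*sqrt(2)*z - 36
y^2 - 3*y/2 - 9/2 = (y - 3)*(y + 3/2)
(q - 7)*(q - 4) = q^2 - 11*q + 28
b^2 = b^2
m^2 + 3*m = m*(m + 3)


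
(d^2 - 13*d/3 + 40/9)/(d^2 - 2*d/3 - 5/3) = (d - 8/3)/(d + 1)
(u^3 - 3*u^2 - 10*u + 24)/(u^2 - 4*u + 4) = (u^2 - u - 12)/(u - 2)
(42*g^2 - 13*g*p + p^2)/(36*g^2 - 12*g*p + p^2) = (-7*g + p)/(-6*g + p)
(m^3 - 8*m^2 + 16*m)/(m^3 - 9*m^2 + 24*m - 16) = m/(m - 1)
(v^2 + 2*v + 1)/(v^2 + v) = (v + 1)/v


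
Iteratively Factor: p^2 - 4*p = (p - 4)*(p)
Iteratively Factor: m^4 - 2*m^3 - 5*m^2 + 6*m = (m)*(m^3 - 2*m^2 - 5*m + 6) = m*(m - 1)*(m^2 - m - 6) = m*(m - 1)*(m + 2)*(m - 3)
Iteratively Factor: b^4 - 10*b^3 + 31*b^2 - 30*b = (b)*(b^3 - 10*b^2 + 31*b - 30) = b*(b - 3)*(b^2 - 7*b + 10) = b*(b - 5)*(b - 3)*(b - 2)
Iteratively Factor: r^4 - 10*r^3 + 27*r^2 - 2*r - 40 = (r - 4)*(r^3 - 6*r^2 + 3*r + 10) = (r - 4)*(r + 1)*(r^2 - 7*r + 10) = (r - 5)*(r - 4)*(r + 1)*(r - 2)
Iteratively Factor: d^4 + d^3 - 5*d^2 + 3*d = (d - 1)*(d^3 + 2*d^2 - 3*d) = d*(d - 1)*(d^2 + 2*d - 3) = d*(d - 1)^2*(d + 3)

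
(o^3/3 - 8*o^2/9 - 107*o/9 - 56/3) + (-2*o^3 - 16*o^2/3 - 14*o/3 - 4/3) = -5*o^3/3 - 56*o^2/9 - 149*o/9 - 20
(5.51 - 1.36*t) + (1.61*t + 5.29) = 0.25*t + 10.8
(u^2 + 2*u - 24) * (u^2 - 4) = u^4 + 2*u^3 - 28*u^2 - 8*u + 96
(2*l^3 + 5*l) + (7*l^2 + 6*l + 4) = 2*l^3 + 7*l^2 + 11*l + 4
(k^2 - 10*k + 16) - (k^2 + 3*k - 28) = 44 - 13*k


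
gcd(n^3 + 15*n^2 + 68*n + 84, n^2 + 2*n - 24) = n + 6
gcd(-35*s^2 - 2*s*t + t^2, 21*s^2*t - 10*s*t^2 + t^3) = 7*s - t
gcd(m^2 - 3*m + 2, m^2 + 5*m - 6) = m - 1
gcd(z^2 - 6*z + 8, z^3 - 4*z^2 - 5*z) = 1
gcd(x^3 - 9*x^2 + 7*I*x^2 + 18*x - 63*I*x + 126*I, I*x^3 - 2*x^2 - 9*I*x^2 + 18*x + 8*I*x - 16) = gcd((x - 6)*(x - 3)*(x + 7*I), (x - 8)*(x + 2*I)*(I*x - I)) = 1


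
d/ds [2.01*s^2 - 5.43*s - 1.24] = 4.02*s - 5.43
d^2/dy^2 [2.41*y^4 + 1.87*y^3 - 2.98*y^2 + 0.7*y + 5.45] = 28.92*y^2 + 11.22*y - 5.96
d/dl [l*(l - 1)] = 2*l - 1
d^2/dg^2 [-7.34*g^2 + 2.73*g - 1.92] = -14.6800000000000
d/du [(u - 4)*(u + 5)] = 2*u + 1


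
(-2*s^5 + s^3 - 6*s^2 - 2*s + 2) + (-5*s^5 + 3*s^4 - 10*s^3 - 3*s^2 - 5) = -7*s^5 + 3*s^4 - 9*s^3 - 9*s^2 - 2*s - 3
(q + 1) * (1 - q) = 1 - q^2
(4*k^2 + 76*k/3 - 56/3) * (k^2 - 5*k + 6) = 4*k^4 + 16*k^3/3 - 364*k^2/3 + 736*k/3 - 112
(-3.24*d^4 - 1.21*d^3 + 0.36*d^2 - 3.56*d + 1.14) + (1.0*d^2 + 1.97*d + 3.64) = -3.24*d^4 - 1.21*d^3 + 1.36*d^2 - 1.59*d + 4.78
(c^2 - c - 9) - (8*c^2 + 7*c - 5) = -7*c^2 - 8*c - 4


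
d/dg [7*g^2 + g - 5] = 14*g + 1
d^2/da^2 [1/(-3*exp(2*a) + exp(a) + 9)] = (2*(6*exp(a) - 1)^2*exp(a) + (12*exp(a) - 1)*(-3*exp(2*a) + exp(a) + 9))*exp(a)/(-3*exp(2*a) + exp(a) + 9)^3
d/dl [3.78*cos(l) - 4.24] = -3.78*sin(l)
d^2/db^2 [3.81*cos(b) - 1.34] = -3.81*cos(b)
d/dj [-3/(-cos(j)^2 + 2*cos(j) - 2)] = 6*(cos(j) - 1)*sin(j)/(cos(j)^2 - 2*cos(j) + 2)^2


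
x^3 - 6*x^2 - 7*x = x*(x - 7)*(x + 1)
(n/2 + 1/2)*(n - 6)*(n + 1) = n^3/2 - 2*n^2 - 11*n/2 - 3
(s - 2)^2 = s^2 - 4*s + 4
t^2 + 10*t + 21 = (t + 3)*(t + 7)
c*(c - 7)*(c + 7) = c^3 - 49*c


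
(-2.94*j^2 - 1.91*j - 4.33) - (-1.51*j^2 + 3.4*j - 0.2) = -1.43*j^2 - 5.31*j - 4.13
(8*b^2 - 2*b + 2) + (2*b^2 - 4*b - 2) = 10*b^2 - 6*b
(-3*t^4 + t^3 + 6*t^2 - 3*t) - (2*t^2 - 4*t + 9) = -3*t^4 + t^3 + 4*t^2 + t - 9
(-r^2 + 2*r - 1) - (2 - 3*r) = -r^2 + 5*r - 3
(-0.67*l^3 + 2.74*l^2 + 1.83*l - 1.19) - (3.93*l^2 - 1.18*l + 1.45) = -0.67*l^3 - 1.19*l^2 + 3.01*l - 2.64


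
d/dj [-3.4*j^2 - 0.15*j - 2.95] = -6.8*j - 0.15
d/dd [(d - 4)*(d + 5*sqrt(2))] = 2*d - 4 + 5*sqrt(2)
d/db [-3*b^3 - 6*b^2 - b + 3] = -9*b^2 - 12*b - 1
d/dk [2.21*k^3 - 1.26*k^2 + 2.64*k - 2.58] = 6.63*k^2 - 2.52*k + 2.64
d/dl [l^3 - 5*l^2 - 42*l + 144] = 3*l^2 - 10*l - 42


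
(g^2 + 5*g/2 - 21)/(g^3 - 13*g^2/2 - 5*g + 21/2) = (2*g^2 + 5*g - 42)/(2*g^3 - 13*g^2 - 10*g + 21)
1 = 1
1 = 1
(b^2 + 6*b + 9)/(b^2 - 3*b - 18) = (b + 3)/(b - 6)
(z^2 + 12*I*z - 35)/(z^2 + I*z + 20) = (z + 7*I)/(z - 4*I)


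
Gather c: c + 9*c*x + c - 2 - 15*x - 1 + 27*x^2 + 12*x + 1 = c*(9*x + 2) + 27*x^2 - 3*x - 2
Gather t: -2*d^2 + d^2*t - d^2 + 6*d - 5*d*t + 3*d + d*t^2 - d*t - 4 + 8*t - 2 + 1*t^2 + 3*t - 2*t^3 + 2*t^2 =-3*d^2 + 9*d - 2*t^3 + t^2*(d + 3) + t*(d^2 - 6*d + 11) - 6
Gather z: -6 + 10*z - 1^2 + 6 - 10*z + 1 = 0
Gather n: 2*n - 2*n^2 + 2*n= -2*n^2 + 4*n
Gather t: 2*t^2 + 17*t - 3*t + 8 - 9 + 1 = 2*t^2 + 14*t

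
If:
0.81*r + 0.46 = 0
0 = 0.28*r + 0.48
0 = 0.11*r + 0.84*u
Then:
No Solution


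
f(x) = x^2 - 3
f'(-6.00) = -12.00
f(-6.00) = 33.00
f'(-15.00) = -30.00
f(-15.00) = 222.00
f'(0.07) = 0.14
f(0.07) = -3.00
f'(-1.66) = -3.32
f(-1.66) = -0.24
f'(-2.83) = -5.66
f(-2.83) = 5.01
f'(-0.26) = -0.52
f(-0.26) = -2.93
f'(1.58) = 3.16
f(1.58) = -0.50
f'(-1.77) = -3.54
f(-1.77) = 0.13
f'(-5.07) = -10.14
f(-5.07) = 22.70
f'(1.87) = 3.74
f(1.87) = 0.50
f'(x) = 2*x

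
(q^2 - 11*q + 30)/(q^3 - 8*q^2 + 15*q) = (q - 6)/(q*(q - 3))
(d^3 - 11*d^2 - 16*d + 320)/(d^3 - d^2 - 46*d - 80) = (d - 8)/(d + 2)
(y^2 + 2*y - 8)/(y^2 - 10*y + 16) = (y + 4)/(y - 8)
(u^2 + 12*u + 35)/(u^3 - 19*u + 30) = (u + 7)/(u^2 - 5*u + 6)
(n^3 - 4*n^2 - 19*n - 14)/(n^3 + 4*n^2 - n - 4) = (n^2 - 5*n - 14)/(n^2 + 3*n - 4)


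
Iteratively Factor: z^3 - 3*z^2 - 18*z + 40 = (z + 4)*(z^2 - 7*z + 10) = (z - 5)*(z + 4)*(z - 2)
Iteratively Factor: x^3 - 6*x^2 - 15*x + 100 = (x + 4)*(x^2 - 10*x + 25) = (x - 5)*(x + 4)*(x - 5)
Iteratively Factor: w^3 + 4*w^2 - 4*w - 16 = (w + 2)*(w^2 + 2*w - 8) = (w - 2)*(w + 2)*(w + 4)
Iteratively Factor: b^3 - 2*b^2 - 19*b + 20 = (b + 4)*(b^2 - 6*b + 5) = (b - 5)*(b + 4)*(b - 1)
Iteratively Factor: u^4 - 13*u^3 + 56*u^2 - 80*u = (u - 4)*(u^3 - 9*u^2 + 20*u) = u*(u - 4)*(u^2 - 9*u + 20) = u*(u - 5)*(u - 4)*(u - 4)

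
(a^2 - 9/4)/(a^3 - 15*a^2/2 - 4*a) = (9 - 4*a^2)/(2*a*(-2*a^2 + 15*a + 8))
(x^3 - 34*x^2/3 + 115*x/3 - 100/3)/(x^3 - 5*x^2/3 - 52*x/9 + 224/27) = 9*(x^2 - 10*x + 25)/(9*x^2 - 3*x - 56)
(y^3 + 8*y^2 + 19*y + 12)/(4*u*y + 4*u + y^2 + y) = (y^2 + 7*y + 12)/(4*u + y)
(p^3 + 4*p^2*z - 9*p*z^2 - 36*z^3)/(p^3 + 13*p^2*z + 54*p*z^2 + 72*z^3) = (p - 3*z)/(p + 6*z)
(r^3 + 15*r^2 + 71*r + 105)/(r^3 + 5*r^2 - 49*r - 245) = (r + 3)/(r - 7)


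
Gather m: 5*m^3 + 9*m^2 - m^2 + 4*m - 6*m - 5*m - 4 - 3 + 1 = 5*m^3 + 8*m^2 - 7*m - 6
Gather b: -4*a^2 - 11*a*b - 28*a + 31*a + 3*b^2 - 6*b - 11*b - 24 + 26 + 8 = -4*a^2 + 3*a + 3*b^2 + b*(-11*a - 17) + 10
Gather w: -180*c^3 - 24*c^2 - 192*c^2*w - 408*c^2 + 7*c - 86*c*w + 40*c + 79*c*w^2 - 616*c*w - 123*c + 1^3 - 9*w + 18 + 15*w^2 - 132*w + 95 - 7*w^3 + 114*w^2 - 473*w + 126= -180*c^3 - 432*c^2 - 76*c - 7*w^3 + w^2*(79*c + 129) + w*(-192*c^2 - 702*c - 614) + 240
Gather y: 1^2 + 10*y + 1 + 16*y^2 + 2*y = 16*y^2 + 12*y + 2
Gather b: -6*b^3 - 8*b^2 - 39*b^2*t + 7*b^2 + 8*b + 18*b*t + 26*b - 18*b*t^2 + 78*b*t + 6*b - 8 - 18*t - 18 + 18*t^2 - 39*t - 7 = -6*b^3 + b^2*(-39*t - 1) + b*(-18*t^2 + 96*t + 40) + 18*t^2 - 57*t - 33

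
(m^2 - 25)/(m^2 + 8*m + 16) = (m^2 - 25)/(m^2 + 8*m + 16)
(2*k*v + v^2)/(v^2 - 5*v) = (2*k + v)/(v - 5)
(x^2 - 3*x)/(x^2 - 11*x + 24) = x/(x - 8)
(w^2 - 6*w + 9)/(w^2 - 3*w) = (w - 3)/w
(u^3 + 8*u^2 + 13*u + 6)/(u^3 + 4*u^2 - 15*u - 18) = (u + 1)/(u - 3)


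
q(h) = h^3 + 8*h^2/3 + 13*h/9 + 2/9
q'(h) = 3*h^2 + 16*h/3 + 13/9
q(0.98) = 5.14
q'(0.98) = 9.55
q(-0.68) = 0.16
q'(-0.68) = -0.80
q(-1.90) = 0.25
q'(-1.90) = 2.14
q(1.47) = 11.28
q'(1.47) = 15.77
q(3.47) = 79.13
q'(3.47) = 56.07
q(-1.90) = 0.25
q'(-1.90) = 2.14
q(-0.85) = 0.31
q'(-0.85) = -0.92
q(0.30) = 0.92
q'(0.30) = 3.31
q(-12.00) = -1361.11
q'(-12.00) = 369.44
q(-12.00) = -1361.11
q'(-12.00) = 369.44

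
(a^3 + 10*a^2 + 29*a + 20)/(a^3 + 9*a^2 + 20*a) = (a + 1)/a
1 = 1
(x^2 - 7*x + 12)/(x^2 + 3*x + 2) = (x^2 - 7*x + 12)/(x^2 + 3*x + 2)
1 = 1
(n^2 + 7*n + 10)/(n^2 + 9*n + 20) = (n + 2)/(n + 4)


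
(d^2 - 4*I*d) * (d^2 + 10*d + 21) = d^4 + 10*d^3 - 4*I*d^3 + 21*d^2 - 40*I*d^2 - 84*I*d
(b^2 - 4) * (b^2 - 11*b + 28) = b^4 - 11*b^3 + 24*b^2 + 44*b - 112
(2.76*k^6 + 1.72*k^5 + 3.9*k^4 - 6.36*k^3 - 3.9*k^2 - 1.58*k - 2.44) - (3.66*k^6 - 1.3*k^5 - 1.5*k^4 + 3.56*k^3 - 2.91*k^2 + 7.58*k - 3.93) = -0.9*k^6 + 3.02*k^5 + 5.4*k^4 - 9.92*k^3 - 0.99*k^2 - 9.16*k + 1.49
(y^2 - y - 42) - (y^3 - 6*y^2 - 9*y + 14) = -y^3 + 7*y^2 + 8*y - 56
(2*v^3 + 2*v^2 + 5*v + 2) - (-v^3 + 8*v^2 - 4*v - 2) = 3*v^3 - 6*v^2 + 9*v + 4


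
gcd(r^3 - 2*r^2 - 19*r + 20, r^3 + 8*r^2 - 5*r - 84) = r + 4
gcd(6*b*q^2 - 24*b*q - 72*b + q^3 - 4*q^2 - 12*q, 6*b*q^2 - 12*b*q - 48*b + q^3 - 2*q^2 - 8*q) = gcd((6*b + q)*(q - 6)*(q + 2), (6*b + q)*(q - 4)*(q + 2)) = 6*b*q + 12*b + q^2 + 2*q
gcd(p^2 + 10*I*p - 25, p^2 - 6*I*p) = 1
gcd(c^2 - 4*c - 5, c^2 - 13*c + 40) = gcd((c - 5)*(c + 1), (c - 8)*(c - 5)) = c - 5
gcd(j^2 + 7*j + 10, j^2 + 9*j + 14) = j + 2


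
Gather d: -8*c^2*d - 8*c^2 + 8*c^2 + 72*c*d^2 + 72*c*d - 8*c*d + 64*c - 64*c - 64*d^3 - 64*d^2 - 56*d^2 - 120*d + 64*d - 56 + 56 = -64*d^3 + d^2*(72*c - 120) + d*(-8*c^2 + 64*c - 56)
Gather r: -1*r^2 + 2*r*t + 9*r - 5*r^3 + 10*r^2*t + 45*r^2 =-5*r^3 + r^2*(10*t + 44) + r*(2*t + 9)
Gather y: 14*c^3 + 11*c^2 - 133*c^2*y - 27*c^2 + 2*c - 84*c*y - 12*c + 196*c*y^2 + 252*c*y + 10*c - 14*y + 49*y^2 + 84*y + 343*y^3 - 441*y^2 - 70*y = 14*c^3 - 16*c^2 + 343*y^3 + y^2*(196*c - 392) + y*(-133*c^2 + 168*c)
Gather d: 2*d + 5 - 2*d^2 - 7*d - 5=-2*d^2 - 5*d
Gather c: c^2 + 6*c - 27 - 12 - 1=c^2 + 6*c - 40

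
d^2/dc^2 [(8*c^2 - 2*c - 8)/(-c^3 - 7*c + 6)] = 4*(-4*c^6 + 3*c^5 + 108*c^4 - 175*c^3 + 120*c^2 + 72*c + 94)/(c^9 + 21*c^7 - 18*c^6 + 147*c^5 - 252*c^4 + 451*c^3 - 882*c^2 + 756*c - 216)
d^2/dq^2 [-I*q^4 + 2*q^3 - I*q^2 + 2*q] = -12*I*q^2 + 12*q - 2*I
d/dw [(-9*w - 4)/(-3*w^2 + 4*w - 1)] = (-27*w^2 - 24*w + 25)/(9*w^4 - 24*w^3 + 22*w^2 - 8*w + 1)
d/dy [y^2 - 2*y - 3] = 2*y - 2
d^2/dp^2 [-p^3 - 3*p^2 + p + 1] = -6*p - 6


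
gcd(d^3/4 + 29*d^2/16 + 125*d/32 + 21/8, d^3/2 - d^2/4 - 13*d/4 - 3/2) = 1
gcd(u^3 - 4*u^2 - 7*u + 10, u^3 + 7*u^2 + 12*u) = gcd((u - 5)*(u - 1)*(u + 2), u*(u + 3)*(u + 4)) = 1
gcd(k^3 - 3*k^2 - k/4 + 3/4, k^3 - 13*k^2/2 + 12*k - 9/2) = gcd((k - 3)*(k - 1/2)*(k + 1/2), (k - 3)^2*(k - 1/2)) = k^2 - 7*k/2 + 3/2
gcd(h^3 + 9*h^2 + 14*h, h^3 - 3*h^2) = h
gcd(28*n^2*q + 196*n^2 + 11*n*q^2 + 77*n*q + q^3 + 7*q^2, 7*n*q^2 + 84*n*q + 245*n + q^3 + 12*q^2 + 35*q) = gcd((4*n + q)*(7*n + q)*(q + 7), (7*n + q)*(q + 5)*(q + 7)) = 7*n*q + 49*n + q^2 + 7*q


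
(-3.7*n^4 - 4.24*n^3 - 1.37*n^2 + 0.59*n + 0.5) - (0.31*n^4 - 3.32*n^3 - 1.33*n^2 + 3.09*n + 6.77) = -4.01*n^4 - 0.92*n^3 - 0.04*n^2 - 2.5*n - 6.27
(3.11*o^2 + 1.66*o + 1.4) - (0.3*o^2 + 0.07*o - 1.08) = 2.81*o^2 + 1.59*o + 2.48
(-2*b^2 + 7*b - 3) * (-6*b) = 12*b^3 - 42*b^2 + 18*b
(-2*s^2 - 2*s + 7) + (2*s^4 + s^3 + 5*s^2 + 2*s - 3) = 2*s^4 + s^3 + 3*s^2 + 4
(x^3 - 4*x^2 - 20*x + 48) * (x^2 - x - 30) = x^5 - 5*x^4 - 46*x^3 + 188*x^2 + 552*x - 1440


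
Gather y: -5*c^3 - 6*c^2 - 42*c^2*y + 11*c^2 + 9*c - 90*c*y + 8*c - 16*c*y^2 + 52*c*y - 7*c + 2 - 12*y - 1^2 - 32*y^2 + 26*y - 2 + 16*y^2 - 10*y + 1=-5*c^3 + 5*c^2 + 10*c + y^2*(-16*c - 16) + y*(-42*c^2 - 38*c + 4)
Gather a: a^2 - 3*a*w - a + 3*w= a^2 + a*(-3*w - 1) + 3*w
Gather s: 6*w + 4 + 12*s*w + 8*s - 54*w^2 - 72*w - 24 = s*(12*w + 8) - 54*w^2 - 66*w - 20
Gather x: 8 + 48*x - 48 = 48*x - 40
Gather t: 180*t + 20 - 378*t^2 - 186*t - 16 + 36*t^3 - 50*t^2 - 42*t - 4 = 36*t^3 - 428*t^2 - 48*t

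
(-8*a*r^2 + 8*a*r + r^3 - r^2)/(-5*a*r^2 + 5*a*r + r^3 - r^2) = (-8*a + r)/(-5*a + r)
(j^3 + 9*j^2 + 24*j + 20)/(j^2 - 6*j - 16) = (j^2 + 7*j + 10)/(j - 8)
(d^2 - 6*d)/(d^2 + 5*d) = (d - 6)/(d + 5)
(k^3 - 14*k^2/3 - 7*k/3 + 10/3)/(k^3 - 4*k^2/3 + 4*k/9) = 3*(k^2 - 4*k - 5)/(k*(3*k - 2))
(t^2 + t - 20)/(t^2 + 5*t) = (t - 4)/t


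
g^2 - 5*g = g*(g - 5)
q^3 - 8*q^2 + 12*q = q*(q - 6)*(q - 2)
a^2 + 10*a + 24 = (a + 4)*(a + 6)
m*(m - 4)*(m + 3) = m^3 - m^2 - 12*m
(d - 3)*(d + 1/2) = d^2 - 5*d/2 - 3/2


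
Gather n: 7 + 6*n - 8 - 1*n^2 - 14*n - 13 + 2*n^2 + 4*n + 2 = n^2 - 4*n - 12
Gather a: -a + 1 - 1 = -a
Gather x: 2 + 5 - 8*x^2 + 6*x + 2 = -8*x^2 + 6*x + 9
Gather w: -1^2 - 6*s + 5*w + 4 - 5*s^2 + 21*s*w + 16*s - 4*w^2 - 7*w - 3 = -5*s^2 + 10*s - 4*w^2 + w*(21*s - 2)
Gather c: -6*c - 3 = -6*c - 3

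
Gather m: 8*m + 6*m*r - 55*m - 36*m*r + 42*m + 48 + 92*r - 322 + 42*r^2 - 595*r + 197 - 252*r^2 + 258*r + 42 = m*(-30*r - 5) - 210*r^2 - 245*r - 35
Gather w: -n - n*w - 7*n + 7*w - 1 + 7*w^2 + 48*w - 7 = -8*n + 7*w^2 + w*(55 - n) - 8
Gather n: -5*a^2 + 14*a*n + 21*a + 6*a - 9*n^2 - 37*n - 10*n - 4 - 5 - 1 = -5*a^2 + 27*a - 9*n^2 + n*(14*a - 47) - 10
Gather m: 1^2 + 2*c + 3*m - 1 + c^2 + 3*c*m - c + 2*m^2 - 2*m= c^2 + c + 2*m^2 + m*(3*c + 1)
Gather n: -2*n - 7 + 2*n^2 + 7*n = 2*n^2 + 5*n - 7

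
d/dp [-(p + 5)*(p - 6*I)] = -2*p - 5 + 6*I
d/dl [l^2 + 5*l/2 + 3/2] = 2*l + 5/2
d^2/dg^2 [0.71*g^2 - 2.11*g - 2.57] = 1.42000000000000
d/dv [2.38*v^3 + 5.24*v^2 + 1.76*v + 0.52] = 7.14*v^2 + 10.48*v + 1.76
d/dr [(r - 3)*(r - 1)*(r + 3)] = 3*r^2 - 2*r - 9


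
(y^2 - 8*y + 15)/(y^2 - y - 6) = (y - 5)/(y + 2)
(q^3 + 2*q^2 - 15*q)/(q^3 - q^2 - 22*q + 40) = q*(q - 3)/(q^2 - 6*q + 8)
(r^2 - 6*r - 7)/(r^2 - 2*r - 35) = (r + 1)/(r + 5)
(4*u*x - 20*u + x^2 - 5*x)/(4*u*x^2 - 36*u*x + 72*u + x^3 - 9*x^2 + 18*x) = (x - 5)/(x^2 - 9*x + 18)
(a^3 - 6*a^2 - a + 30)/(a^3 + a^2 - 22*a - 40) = (a - 3)/(a + 4)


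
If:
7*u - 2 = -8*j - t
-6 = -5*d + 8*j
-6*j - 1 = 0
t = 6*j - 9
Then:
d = 14/15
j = -1/6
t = -10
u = 40/21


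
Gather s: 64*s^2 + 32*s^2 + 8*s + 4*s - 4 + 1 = 96*s^2 + 12*s - 3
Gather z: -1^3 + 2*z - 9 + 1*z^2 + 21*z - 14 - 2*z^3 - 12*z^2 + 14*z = -2*z^3 - 11*z^2 + 37*z - 24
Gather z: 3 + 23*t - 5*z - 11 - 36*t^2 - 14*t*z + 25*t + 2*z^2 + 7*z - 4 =-36*t^2 + 48*t + 2*z^2 + z*(2 - 14*t) - 12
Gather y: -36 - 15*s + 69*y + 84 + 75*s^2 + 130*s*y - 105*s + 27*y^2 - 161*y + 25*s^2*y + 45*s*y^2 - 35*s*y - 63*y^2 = 75*s^2 - 120*s + y^2*(45*s - 36) + y*(25*s^2 + 95*s - 92) + 48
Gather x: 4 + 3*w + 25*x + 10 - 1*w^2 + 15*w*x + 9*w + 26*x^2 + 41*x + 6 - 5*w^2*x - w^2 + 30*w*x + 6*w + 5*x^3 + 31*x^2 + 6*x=-2*w^2 + 18*w + 5*x^3 + 57*x^2 + x*(-5*w^2 + 45*w + 72) + 20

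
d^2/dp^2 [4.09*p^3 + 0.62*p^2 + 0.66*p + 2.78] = 24.54*p + 1.24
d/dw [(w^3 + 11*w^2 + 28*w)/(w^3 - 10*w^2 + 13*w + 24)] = 3*(-7*w^4 - 10*w^3 + 165*w^2 + 176*w + 224)/(w^6 - 20*w^5 + 126*w^4 - 212*w^3 - 311*w^2 + 624*w + 576)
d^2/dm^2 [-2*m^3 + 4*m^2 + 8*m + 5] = 8 - 12*m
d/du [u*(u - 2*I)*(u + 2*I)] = 3*u^2 + 4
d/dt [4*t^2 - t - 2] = 8*t - 1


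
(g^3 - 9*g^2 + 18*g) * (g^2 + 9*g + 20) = g^5 - 43*g^3 - 18*g^2 + 360*g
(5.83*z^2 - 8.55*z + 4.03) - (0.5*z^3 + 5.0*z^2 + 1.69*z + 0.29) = -0.5*z^3 + 0.83*z^2 - 10.24*z + 3.74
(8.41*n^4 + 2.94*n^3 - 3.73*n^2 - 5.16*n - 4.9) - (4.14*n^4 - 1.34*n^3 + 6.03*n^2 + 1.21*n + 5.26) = 4.27*n^4 + 4.28*n^3 - 9.76*n^2 - 6.37*n - 10.16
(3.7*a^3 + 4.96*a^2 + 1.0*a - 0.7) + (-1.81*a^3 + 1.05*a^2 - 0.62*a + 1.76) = 1.89*a^3 + 6.01*a^2 + 0.38*a + 1.06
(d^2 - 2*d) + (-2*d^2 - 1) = -d^2 - 2*d - 1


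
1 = 1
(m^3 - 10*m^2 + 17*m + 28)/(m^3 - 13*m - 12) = (m - 7)/(m + 3)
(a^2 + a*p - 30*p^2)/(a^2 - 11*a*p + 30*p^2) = (-a - 6*p)/(-a + 6*p)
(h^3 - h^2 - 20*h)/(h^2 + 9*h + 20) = h*(h - 5)/(h + 5)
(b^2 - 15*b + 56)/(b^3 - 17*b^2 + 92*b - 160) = (b - 7)/(b^2 - 9*b + 20)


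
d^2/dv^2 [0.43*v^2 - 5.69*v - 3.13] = 0.860000000000000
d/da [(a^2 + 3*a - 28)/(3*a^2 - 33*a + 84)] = -14/(3*a^2 - 42*a + 147)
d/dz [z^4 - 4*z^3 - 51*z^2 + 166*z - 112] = 4*z^3 - 12*z^2 - 102*z + 166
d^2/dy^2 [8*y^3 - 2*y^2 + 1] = 48*y - 4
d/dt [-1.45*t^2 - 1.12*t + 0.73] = -2.9*t - 1.12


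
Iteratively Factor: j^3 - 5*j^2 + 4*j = (j - 1)*(j^2 - 4*j) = (j - 4)*(j - 1)*(j)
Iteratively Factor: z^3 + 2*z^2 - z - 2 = (z - 1)*(z^2 + 3*z + 2) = (z - 1)*(z + 2)*(z + 1)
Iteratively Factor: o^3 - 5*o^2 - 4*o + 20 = (o - 5)*(o^2 - 4) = (o - 5)*(o + 2)*(o - 2)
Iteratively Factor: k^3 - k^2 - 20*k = (k + 4)*(k^2 - 5*k) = k*(k + 4)*(k - 5)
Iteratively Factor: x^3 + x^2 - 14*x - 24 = (x + 2)*(x^2 - x - 12) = (x - 4)*(x + 2)*(x + 3)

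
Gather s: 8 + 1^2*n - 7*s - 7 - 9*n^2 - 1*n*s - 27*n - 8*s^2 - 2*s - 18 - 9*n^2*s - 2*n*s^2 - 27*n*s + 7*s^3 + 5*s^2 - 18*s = -9*n^2 - 26*n + 7*s^3 + s^2*(-2*n - 3) + s*(-9*n^2 - 28*n - 27) - 17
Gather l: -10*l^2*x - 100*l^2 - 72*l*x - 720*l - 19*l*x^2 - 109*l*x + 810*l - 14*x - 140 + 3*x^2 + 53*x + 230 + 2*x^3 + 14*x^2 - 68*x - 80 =l^2*(-10*x - 100) + l*(-19*x^2 - 181*x + 90) + 2*x^3 + 17*x^2 - 29*x + 10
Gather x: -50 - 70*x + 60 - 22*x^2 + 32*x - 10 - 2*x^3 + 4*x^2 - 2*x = -2*x^3 - 18*x^2 - 40*x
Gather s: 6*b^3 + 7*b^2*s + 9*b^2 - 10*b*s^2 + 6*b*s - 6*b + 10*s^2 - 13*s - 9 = 6*b^3 + 9*b^2 - 6*b + s^2*(10 - 10*b) + s*(7*b^2 + 6*b - 13) - 9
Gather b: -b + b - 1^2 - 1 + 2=0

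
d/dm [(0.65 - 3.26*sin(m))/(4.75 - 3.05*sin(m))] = -13.5025*cos(m)/(3.05*sin(m) - 4.75)^2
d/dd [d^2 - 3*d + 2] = 2*d - 3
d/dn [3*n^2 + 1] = 6*n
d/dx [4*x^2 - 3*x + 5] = 8*x - 3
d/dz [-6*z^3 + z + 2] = 1 - 18*z^2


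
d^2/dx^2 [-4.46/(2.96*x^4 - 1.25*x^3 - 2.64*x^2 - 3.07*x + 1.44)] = ((158.4192*x^2 - 33.45*x - 23.5488)*(-2.96*x^4 + 1.25*x^3 + 2.64*x^2 + 3.07*x - 1.44) + 4.46*(-23.68*x^3 + 7.5*x^2 + 10.56*x + 6.14)*(-11.84*x^3 + 3.75*x^2 + 5.28*x + 3.07))/(-2.96*x^4 + 1.25*x^3 + 2.64*x^2 + 3.07*x - 1.44)^3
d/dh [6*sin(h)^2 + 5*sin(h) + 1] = (12*sin(h) + 5)*cos(h)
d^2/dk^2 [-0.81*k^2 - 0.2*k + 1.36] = -1.62000000000000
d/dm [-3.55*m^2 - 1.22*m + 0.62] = -7.1*m - 1.22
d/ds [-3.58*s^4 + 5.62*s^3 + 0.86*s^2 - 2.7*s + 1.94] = -14.32*s^3 + 16.86*s^2 + 1.72*s - 2.7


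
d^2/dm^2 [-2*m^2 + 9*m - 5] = -4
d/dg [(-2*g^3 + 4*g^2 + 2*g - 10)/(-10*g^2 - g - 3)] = 2*(10*g^4 + 2*g^3 + 17*g^2 - 112*g - 8)/(100*g^4 + 20*g^3 + 61*g^2 + 6*g + 9)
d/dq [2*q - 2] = 2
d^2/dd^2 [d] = 0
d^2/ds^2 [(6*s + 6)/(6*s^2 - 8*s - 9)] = 24*((1 - 9*s)*(-6*s^2 + 8*s + 9) - 8*(s + 1)*(3*s - 2)^2)/(-6*s^2 + 8*s + 9)^3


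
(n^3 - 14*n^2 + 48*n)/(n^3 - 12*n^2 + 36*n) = (n - 8)/(n - 6)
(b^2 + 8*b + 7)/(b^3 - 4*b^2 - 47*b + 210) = (b + 1)/(b^2 - 11*b + 30)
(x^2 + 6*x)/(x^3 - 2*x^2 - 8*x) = (x + 6)/(x^2 - 2*x - 8)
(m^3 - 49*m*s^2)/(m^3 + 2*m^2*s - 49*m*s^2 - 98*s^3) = m/(m + 2*s)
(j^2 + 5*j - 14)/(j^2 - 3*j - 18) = (-j^2 - 5*j + 14)/(-j^2 + 3*j + 18)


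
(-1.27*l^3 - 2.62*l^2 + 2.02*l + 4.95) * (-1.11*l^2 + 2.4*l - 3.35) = 1.4097*l^5 - 0.1398*l^4 - 4.2757*l^3 + 8.1305*l^2 + 5.113*l - 16.5825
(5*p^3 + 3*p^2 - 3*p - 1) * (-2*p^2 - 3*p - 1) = -10*p^5 - 21*p^4 - 8*p^3 + 8*p^2 + 6*p + 1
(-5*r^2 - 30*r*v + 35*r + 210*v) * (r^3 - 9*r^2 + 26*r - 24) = -5*r^5 - 30*r^4*v + 80*r^4 + 480*r^3*v - 445*r^3 - 2670*r^2*v + 1030*r^2 + 6180*r*v - 840*r - 5040*v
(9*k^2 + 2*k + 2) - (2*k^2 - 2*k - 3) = 7*k^2 + 4*k + 5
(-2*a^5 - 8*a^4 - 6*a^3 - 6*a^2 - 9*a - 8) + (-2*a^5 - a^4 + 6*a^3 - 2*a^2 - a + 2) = -4*a^5 - 9*a^4 - 8*a^2 - 10*a - 6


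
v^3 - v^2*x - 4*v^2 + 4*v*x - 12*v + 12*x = (v - 6)*(v + 2)*(v - x)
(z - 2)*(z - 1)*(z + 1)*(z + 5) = z^4 + 3*z^3 - 11*z^2 - 3*z + 10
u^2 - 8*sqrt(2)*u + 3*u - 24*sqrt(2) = (u + 3)*(u - 8*sqrt(2))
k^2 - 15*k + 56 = (k - 8)*(k - 7)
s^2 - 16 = (s - 4)*(s + 4)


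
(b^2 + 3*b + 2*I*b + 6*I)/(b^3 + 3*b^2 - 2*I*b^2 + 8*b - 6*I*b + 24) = 1/(b - 4*I)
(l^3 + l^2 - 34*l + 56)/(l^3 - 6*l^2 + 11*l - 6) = (l^2 + 3*l - 28)/(l^2 - 4*l + 3)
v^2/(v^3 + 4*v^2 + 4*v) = v/(v^2 + 4*v + 4)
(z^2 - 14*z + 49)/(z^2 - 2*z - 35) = (z - 7)/(z + 5)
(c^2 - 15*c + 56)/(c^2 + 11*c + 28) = (c^2 - 15*c + 56)/(c^2 + 11*c + 28)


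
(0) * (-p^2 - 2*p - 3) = 0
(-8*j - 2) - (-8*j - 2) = 0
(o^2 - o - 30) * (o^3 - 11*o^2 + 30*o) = o^5 - 12*o^4 + 11*o^3 + 300*o^2 - 900*o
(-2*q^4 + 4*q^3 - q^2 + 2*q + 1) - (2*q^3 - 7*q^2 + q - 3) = -2*q^4 + 2*q^3 + 6*q^2 + q + 4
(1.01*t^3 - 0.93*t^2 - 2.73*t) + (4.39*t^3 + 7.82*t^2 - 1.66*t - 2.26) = 5.4*t^3 + 6.89*t^2 - 4.39*t - 2.26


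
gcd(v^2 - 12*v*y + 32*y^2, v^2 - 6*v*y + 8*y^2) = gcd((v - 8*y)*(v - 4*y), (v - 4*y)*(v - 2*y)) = -v + 4*y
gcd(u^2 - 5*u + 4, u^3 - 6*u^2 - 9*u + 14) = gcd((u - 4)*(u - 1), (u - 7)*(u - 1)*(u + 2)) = u - 1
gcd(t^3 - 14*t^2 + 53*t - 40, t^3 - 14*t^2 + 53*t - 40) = t^3 - 14*t^2 + 53*t - 40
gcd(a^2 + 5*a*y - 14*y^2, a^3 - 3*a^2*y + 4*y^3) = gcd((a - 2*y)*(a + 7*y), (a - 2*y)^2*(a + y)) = -a + 2*y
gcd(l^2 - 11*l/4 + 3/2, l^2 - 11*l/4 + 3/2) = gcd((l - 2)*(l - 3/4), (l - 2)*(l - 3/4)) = l^2 - 11*l/4 + 3/2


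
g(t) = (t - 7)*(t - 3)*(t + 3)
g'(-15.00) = 876.00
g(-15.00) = -4752.00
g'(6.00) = 15.00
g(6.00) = -27.00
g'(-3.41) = 73.62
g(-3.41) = -27.36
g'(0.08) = -10.10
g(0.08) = 62.24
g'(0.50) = -15.25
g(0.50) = 56.88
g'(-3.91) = 91.60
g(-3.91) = -68.60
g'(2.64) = -25.05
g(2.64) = 8.85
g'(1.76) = -24.35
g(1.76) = 30.93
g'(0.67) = -17.03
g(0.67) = 54.13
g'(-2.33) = 39.91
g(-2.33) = 33.32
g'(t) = (t - 7)*(t - 3) + (t - 7)*(t + 3) + (t - 3)*(t + 3)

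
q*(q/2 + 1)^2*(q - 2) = q^4/4 + q^3/2 - q^2 - 2*q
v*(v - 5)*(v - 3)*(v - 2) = v^4 - 10*v^3 + 31*v^2 - 30*v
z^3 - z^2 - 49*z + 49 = (z - 7)*(z - 1)*(z + 7)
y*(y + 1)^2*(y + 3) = y^4 + 5*y^3 + 7*y^2 + 3*y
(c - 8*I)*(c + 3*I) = c^2 - 5*I*c + 24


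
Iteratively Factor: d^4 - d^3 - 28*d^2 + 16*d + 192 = (d - 4)*(d^3 + 3*d^2 - 16*d - 48) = (d - 4)*(d + 4)*(d^2 - d - 12) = (d - 4)*(d + 3)*(d + 4)*(d - 4)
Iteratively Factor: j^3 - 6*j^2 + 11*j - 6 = (j - 3)*(j^2 - 3*j + 2) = (j - 3)*(j - 2)*(j - 1)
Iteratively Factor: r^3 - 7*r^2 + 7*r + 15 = (r - 5)*(r^2 - 2*r - 3) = (r - 5)*(r - 3)*(r + 1)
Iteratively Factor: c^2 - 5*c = (c - 5)*(c)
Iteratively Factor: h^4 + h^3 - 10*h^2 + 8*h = (h + 4)*(h^3 - 3*h^2 + 2*h) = h*(h + 4)*(h^2 - 3*h + 2) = h*(h - 1)*(h + 4)*(h - 2)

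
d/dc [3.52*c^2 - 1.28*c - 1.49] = 7.04*c - 1.28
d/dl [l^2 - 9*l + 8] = 2*l - 9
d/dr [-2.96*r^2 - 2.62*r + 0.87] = -5.92*r - 2.62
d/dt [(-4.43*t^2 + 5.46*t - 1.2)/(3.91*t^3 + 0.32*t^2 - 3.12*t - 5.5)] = (17.3213*t^4 - 42.6972*t^3 + 26.1504*t^2 + 49.498*t - 33.774)/(15.2881*t^6 + 2.5024*t^5 - 24.296*t^4 - 45.0068*t^3 + 6.2144*t^2 + 34.32*t + 30.25)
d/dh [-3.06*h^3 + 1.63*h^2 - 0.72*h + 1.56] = -9.18*h^2 + 3.26*h - 0.72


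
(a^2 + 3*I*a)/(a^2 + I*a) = (a + 3*I)/(a + I)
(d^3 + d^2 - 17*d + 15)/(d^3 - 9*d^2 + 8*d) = (d^2 + 2*d - 15)/(d*(d - 8))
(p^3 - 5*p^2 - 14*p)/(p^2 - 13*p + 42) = p*(p + 2)/(p - 6)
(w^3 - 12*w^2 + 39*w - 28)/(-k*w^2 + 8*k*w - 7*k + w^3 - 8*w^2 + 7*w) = (w - 4)/(-k + w)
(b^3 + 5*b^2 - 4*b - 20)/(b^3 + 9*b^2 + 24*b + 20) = (b - 2)/(b + 2)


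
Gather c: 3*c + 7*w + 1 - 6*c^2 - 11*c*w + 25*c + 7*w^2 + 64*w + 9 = -6*c^2 + c*(28 - 11*w) + 7*w^2 + 71*w + 10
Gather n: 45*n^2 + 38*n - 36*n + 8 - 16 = 45*n^2 + 2*n - 8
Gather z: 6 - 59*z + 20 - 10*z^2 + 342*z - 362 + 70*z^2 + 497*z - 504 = 60*z^2 + 780*z - 840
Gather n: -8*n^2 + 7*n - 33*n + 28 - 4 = -8*n^2 - 26*n + 24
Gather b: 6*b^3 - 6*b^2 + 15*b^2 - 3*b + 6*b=6*b^3 + 9*b^2 + 3*b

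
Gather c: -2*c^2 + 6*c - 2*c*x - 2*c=-2*c^2 + c*(4 - 2*x)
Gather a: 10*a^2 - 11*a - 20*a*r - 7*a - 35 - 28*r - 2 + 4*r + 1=10*a^2 + a*(-20*r - 18) - 24*r - 36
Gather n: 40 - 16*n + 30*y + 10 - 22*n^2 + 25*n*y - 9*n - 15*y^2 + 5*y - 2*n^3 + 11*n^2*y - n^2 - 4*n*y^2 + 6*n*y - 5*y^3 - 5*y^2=-2*n^3 + n^2*(11*y - 23) + n*(-4*y^2 + 31*y - 25) - 5*y^3 - 20*y^2 + 35*y + 50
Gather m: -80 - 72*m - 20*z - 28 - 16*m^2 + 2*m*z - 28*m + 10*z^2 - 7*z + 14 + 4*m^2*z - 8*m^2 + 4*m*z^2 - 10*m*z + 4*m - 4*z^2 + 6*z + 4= m^2*(4*z - 24) + m*(4*z^2 - 8*z - 96) + 6*z^2 - 21*z - 90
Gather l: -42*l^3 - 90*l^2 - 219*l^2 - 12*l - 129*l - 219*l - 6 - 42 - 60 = -42*l^3 - 309*l^2 - 360*l - 108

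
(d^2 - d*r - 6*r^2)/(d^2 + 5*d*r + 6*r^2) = (d - 3*r)/(d + 3*r)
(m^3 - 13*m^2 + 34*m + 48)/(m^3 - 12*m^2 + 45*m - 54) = (m^2 - 7*m - 8)/(m^2 - 6*m + 9)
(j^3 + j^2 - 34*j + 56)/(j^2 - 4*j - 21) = (-j^3 - j^2 + 34*j - 56)/(-j^2 + 4*j + 21)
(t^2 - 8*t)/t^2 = (t - 8)/t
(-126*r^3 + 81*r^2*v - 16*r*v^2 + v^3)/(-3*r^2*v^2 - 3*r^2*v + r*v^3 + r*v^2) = (42*r^2 - 13*r*v + v^2)/(r*v*(v + 1))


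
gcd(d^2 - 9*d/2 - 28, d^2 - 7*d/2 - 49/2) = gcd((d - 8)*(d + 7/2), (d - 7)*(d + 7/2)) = d + 7/2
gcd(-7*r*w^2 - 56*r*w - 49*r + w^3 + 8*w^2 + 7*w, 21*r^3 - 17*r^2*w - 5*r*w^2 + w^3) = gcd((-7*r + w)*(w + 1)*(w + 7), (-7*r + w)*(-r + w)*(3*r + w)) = 7*r - w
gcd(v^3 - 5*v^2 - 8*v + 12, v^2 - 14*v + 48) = v - 6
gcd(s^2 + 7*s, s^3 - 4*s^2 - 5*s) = s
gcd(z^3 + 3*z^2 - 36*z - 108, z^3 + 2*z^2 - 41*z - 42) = z - 6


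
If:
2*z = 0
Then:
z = 0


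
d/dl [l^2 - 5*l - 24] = 2*l - 5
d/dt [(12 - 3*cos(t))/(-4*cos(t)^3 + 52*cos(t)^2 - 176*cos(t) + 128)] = 3*(2*cos(t) - 9)*sin(t)/(4*(cos(t) - 8)^2*(cos(t) - 1)^2)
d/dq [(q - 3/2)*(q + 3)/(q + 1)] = (q^2 + 2*q + 6)/(q^2 + 2*q + 1)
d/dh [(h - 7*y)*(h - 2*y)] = 2*h - 9*y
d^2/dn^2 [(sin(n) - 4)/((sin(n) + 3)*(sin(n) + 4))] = (-sin(n)^5 + 23*sin(n)^4 + 158*sin(n)^3 + 64*sin(n)^2 - 720*sin(n) - 464)/((sin(n) + 3)^3*(sin(n) + 4)^3)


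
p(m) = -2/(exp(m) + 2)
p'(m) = 2*exp(m)/(exp(m) + 2)^2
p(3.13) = -0.08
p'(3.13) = 0.07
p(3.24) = -0.07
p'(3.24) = 0.07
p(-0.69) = -0.80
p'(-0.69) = 0.16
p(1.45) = -0.32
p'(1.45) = 0.22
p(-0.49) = -0.77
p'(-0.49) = 0.18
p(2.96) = -0.09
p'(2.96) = 0.09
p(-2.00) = -0.94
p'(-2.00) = 0.06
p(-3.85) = -0.99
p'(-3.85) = 0.01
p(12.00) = 0.00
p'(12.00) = 0.00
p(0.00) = -0.67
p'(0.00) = 0.22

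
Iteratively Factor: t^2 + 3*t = (t + 3)*(t)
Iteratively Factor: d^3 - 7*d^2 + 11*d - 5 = (d - 1)*(d^2 - 6*d + 5) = (d - 5)*(d - 1)*(d - 1)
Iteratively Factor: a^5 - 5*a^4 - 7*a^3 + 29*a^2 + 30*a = (a)*(a^4 - 5*a^3 - 7*a^2 + 29*a + 30) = a*(a + 1)*(a^3 - 6*a^2 - a + 30) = a*(a - 5)*(a + 1)*(a^2 - a - 6) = a*(a - 5)*(a - 3)*(a + 1)*(a + 2)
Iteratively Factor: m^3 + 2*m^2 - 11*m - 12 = (m + 1)*(m^2 + m - 12) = (m - 3)*(m + 1)*(m + 4)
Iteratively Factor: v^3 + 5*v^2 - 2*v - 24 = (v + 3)*(v^2 + 2*v - 8) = (v + 3)*(v + 4)*(v - 2)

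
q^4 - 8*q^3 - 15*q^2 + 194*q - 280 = (q - 7)*(q - 4)*(q - 2)*(q + 5)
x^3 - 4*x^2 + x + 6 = (x - 3)*(x - 2)*(x + 1)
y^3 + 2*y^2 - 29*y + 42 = (y - 3)*(y - 2)*(y + 7)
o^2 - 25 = (o - 5)*(o + 5)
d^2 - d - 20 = (d - 5)*(d + 4)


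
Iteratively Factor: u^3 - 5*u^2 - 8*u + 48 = (u + 3)*(u^2 - 8*u + 16) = (u - 4)*(u + 3)*(u - 4)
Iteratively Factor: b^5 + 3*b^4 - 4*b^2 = (b)*(b^4 + 3*b^3 - 4*b) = b*(b + 2)*(b^3 + b^2 - 2*b) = b*(b - 1)*(b + 2)*(b^2 + 2*b) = b^2*(b - 1)*(b + 2)*(b + 2)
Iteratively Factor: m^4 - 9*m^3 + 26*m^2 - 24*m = (m - 4)*(m^3 - 5*m^2 + 6*m) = (m - 4)*(m - 2)*(m^2 - 3*m) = m*(m - 4)*(m - 2)*(m - 3)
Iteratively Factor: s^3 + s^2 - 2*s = (s + 2)*(s^2 - s) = (s - 1)*(s + 2)*(s)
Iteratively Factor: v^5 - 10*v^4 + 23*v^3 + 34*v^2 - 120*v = (v - 3)*(v^4 - 7*v^3 + 2*v^2 + 40*v) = (v - 5)*(v - 3)*(v^3 - 2*v^2 - 8*v) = (v - 5)*(v - 4)*(v - 3)*(v^2 + 2*v) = (v - 5)*(v - 4)*(v - 3)*(v + 2)*(v)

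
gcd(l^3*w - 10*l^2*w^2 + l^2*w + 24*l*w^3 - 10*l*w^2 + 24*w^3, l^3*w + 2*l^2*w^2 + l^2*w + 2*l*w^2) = l*w + w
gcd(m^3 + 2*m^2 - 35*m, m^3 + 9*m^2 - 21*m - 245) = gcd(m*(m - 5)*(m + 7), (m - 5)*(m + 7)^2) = m^2 + 2*m - 35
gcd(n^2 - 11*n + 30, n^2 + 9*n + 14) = 1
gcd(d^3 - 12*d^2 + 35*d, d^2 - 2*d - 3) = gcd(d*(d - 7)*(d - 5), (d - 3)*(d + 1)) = 1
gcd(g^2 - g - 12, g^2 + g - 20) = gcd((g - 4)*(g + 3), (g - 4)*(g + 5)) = g - 4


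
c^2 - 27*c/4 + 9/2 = (c - 6)*(c - 3/4)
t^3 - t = t*(t - 1)*(t + 1)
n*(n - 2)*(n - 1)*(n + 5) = n^4 + 2*n^3 - 13*n^2 + 10*n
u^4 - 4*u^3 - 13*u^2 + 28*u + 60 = (u - 5)*(u - 3)*(u + 2)^2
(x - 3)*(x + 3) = x^2 - 9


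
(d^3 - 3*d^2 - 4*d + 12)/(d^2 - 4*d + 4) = (d^2 - d - 6)/(d - 2)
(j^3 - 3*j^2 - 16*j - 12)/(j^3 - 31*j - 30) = (j + 2)/(j + 5)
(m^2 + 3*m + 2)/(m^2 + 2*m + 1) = (m + 2)/(m + 1)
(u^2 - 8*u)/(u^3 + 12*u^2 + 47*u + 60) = u*(u - 8)/(u^3 + 12*u^2 + 47*u + 60)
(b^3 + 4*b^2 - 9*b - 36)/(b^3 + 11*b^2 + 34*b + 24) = (b^2 - 9)/(b^2 + 7*b + 6)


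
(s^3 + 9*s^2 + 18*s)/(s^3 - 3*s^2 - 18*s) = (s + 6)/(s - 6)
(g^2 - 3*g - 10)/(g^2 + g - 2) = (g - 5)/(g - 1)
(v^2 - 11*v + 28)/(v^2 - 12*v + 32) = (v - 7)/(v - 8)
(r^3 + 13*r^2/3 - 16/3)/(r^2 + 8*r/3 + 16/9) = 3*(r^2 + 3*r - 4)/(3*r + 4)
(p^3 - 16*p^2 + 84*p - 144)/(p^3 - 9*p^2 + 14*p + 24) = (p - 6)/(p + 1)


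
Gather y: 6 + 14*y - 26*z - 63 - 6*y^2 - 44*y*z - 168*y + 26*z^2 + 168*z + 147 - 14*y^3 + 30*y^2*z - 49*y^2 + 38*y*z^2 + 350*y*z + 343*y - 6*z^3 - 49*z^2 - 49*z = -14*y^3 + y^2*(30*z - 55) + y*(38*z^2 + 306*z + 189) - 6*z^3 - 23*z^2 + 93*z + 90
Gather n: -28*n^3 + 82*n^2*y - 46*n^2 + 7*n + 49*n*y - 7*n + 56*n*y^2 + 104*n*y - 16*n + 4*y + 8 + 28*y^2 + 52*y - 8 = -28*n^3 + n^2*(82*y - 46) + n*(56*y^2 + 153*y - 16) + 28*y^2 + 56*y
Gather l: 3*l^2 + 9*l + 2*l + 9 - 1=3*l^2 + 11*l + 8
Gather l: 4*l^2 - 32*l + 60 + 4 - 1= 4*l^2 - 32*l + 63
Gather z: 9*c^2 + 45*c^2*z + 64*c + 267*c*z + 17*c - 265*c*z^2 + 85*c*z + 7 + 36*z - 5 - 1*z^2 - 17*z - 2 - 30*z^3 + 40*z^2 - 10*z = 9*c^2 + 81*c - 30*z^3 + z^2*(39 - 265*c) + z*(45*c^2 + 352*c + 9)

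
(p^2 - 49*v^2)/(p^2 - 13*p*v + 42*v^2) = (p + 7*v)/(p - 6*v)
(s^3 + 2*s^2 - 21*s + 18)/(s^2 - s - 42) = (s^2 - 4*s + 3)/(s - 7)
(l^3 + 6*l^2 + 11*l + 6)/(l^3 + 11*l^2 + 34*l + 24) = (l^2 + 5*l + 6)/(l^2 + 10*l + 24)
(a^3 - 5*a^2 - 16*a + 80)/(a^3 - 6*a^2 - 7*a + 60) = (a + 4)/(a + 3)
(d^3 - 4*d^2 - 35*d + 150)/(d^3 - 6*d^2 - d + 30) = (d^2 + d - 30)/(d^2 - d - 6)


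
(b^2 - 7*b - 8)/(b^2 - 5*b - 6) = (b - 8)/(b - 6)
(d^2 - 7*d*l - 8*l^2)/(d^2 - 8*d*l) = (d + l)/d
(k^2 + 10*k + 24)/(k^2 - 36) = (k + 4)/(k - 6)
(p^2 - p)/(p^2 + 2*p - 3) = p/(p + 3)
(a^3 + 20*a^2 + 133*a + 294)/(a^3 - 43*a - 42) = (a^2 + 14*a + 49)/(a^2 - 6*a - 7)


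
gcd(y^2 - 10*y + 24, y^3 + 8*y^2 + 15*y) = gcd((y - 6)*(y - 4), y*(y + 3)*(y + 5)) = 1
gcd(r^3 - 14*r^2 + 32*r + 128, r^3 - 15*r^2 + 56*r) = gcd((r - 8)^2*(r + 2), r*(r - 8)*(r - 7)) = r - 8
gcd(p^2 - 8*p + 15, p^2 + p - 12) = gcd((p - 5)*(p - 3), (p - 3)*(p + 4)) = p - 3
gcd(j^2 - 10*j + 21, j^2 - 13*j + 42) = j - 7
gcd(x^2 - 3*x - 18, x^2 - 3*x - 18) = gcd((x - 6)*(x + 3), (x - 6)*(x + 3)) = x^2 - 3*x - 18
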